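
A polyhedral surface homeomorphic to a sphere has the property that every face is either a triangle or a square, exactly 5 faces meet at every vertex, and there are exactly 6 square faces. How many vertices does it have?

Let x be the number of triangles; then F = 6 + x.
Edge–face incidences: 2E = 4·6 + 3·x = 24 + 3x.
Every vertex has degree 5, so 5V = 2E.
Euler: V − E + F = 2 ⇒ (2E)/5 − E + (6 + x) = 2.
Multiply by 10: 2·(2E) − 5·(2E) + 10·(6 + x) = 20, i.e. 60 + 10x − 3·(24 + 3x) = 20.
Collecting terms: x − 12 = 20, so x = 32.
Then 2E = 24 + 3·32 = 120, so E = 60, V = 2E/5 = 24, F = 6 + 32 = 38.

24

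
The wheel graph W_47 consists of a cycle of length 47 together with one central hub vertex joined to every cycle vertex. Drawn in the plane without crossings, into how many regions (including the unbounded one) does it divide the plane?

48

W_47 has V = 47 + 1 = 48 vertices and E = 2·47 = 94 edges.
By Euler's formula F = 2 − V + E = 2 − 48 + 94 = 48.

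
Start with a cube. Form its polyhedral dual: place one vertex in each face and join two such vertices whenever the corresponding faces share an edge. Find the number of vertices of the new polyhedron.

6

The base solid has V = 8, E = 12, F = 6.
The dual swaps V and F and preserves E: V′ = F = 6, E′ = E = 12, F′ = V = 8.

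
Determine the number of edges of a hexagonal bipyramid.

A bipyramid over an n-gon has 2n triangular faces and n + 2 vertices: V = 6 + 2 = 8, E = 3·6 = 18, F = 2·6 = 12.

18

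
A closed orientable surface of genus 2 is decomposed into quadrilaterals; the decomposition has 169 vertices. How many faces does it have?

χ = 2 − 2·2 = -2, and every face is a square so 4F = 2E.
V − E + F = -2 with E = 4F/2 gives 169 − (4/2 − 1)·F = -2, so F = 171 and E = 342.

171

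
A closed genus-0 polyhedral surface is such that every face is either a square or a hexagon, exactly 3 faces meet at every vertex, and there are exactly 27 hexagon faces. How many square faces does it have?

6

Let x be the number of squares; then F = 27 + x.
Edge–face incidences: 2E = 6·27 + 4·x = 162 + 4x.
Every vertex has degree 3, so 3V = 2E.
Euler: V − E + F = 2 ⇒ (2E)/3 − E + (27 + x) = 2.
Multiply by 6: 2·(2E) − 3·(2E) + 6·(27 + x) = 12, i.e. 162 + 6x − (162 + 4x) = 12.
Collecting terms: 2x = 12, so x = 6.
Then 2E = 162 + 4·6 = 186, so E = 93, V = 2E/3 = 62, F = 27 + 6 = 33.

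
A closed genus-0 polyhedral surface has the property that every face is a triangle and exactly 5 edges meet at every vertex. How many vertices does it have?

Each face has 3 edges and each edge borders two faces, so 2E = 3F.
Each vertex has degree 5, so 5V = 2E and hence V = 3F/5.
Euler: V − E + F = 2 ⇒ (3F/5) − (3F/2) + F = 2.
Multiply by 10: (6 − 15 + 10)F = 20, i.e. 1F = 20.
So F = 20, E = 3·20/2 = 30, V = 3·20/5 = 12.

12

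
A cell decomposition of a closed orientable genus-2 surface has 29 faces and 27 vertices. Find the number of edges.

58

For a closed orientable surface of genus 2, χ = 2 − 2·2 = -2.
E = V + F − (-2) = 27 + 29 − (-2) = 58.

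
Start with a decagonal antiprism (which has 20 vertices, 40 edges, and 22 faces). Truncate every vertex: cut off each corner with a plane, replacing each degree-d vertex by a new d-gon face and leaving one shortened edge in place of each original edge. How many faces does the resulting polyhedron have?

Truncation replaces each original edge-end by a new vertex, so V′ = 2E = 80.
Each original edge survives, and each old vertex of degree d contributes d new edges; summing degrees gives Σd = 2E, so E′ = E + 2E = 3E = 120.
Each original face survives and each original vertex becomes one new face: F′ = F + V = 42.

42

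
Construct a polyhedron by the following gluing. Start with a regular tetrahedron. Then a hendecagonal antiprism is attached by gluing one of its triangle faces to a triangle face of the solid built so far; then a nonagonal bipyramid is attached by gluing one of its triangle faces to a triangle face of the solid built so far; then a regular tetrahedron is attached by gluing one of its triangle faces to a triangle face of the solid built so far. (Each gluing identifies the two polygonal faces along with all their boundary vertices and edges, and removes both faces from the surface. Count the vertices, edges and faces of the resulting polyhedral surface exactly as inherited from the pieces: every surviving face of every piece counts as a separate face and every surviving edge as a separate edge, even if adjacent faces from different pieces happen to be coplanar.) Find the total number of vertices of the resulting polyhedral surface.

A regular tetrahedron: V=4, E=6, F=4.
Attach a hendecagonal antiprism (V=22, E=44, F=24) along a 3-gon: merge 3 vertices and 3 edges, delete both glued faces → V=23, E=47, F=26.
Attach a nonagonal bipyramid (V=11, E=27, F=18) along a 3-gon: merge 3 vertices and 3 edges, delete both glued faces → V=31, E=71, F=42.
Attach a regular tetrahedron (V=4, E=6, F=4) along a 3-gon: merge 3 vertices and 3 edges, delete both glued faces → V=32, E=74, F=44.
Check: V − E + F = 32 − 74 + 44 = 2.

32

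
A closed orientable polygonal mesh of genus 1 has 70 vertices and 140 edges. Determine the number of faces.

70

For a closed orientable surface of genus 1, χ = 2 − 2·1 = 0.
F = 0 − V + E = 0 − 70 + 140 = 70.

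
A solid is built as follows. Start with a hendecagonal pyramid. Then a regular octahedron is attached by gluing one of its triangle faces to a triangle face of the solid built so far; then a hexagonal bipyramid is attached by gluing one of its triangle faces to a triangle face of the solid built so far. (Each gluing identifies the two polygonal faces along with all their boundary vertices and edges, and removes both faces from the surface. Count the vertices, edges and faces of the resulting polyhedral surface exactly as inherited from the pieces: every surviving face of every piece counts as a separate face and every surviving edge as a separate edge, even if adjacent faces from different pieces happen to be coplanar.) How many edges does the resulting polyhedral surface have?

46

A hendecagonal pyramid: V=12, E=22, F=12.
Attach a regular octahedron (V=6, E=12, F=8) along a 3-gon: merge 3 vertices and 3 edges, delete both glued faces → V=15, E=31, F=18.
Attach a hexagonal bipyramid (V=8, E=18, F=12) along a 3-gon: merge 3 vertices and 3 edges, delete both glued faces → V=20, E=46, F=28.
Check: V − E + F = 20 − 46 + 28 = 2.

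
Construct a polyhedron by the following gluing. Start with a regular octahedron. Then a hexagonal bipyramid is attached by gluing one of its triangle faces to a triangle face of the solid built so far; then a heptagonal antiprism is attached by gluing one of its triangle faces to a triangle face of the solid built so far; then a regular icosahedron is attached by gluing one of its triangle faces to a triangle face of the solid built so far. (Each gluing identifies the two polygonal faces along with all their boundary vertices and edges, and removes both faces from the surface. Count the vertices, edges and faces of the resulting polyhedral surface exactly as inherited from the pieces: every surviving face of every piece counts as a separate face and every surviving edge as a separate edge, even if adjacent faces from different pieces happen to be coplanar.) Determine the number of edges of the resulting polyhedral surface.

79

A regular octahedron: V=6, E=12, F=8.
Attach a hexagonal bipyramid (V=8, E=18, F=12) along a 3-gon: merge 3 vertices and 3 edges, delete both glued faces → V=11, E=27, F=18.
Attach a heptagonal antiprism (V=14, E=28, F=16) along a 3-gon: merge 3 vertices and 3 edges, delete both glued faces → V=22, E=52, F=32.
Attach a regular icosahedron (V=12, E=30, F=20) along a 3-gon: merge 3 vertices and 3 edges, delete both glued faces → V=31, E=79, F=50.
Check: V − E + F = 31 − 79 + 50 = 2.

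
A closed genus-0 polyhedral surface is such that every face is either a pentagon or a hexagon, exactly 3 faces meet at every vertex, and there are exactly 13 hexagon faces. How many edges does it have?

69

Let x be the number of pentagons; then F = 13 + x.
Edge–face incidences: 2E = 6·13 + 5·x = 78 + 5x.
Every vertex has degree 3, so 3V = 2E.
Euler: V − E + F = 2 ⇒ (2E)/3 − E + (13 + x) = 2.
Multiply by 6: 2·(2E) − 3·(2E) + 6·(13 + x) = 12, i.e. 78 + 6x − (78 + 5x) = 12.
Collecting terms: x = 12.
Then 2E = 78 + 5·12 = 138, so E = 69, V = 2E/3 = 46, F = 13 + 12 = 25.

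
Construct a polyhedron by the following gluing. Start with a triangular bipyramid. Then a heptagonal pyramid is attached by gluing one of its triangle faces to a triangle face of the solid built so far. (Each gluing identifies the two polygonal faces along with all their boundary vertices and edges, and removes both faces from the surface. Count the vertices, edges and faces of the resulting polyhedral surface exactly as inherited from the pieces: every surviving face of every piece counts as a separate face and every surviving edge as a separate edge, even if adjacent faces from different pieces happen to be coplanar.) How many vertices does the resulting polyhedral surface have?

10

A triangular bipyramid: V=5, E=9, F=6.
Attach a heptagonal pyramid (V=8, E=14, F=8) along a 3-gon: merge 3 vertices and 3 edges, delete both glued faces → V=10, E=20, F=12.
Check: V − E + F = 10 − 20 + 12 = 2.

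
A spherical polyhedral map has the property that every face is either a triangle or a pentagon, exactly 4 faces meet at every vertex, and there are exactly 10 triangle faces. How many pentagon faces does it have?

2

Let x be the number of pentagons; then F = 10 + x.
Edge–face incidences: 2E = 3·10 + 5·x = 30 + 5x.
Every vertex has degree 4, so 4V = 2E.
Euler: V − E + F = 2 ⇒ (2E)/4 − E + (10 + x) = 2.
Multiply by 8: 2·(2E) − 4·(2E) + 8·(10 + x) = 16, i.e. 80 + 8x − 2·(30 + 5x) = 16.
Collecting terms: −2x + 20 = 16, so −2x = −4, so x = 2.
Then 2E = 30 + 5·2 = 40, so E = 20, V = 2E/4 = 10, F = 10 + 2 = 12.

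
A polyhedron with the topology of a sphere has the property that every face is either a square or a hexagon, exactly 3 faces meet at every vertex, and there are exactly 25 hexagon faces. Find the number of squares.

Let x be the number of squares; then F = 25 + x.
Edge–face incidences: 2E = 6·25 + 4·x = 150 + 4x.
Every vertex has degree 3, so 3V = 2E.
Euler: V − E + F = 2 ⇒ (2E)/3 − E + (25 + x) = 2.
Multiply by 6: 2·(2E) − 3·(2E) + 6·(25 + x) = 12, i.e. 150 + 6x − (150 + 4x) = 12.
Collecting terms: 2x = 12, so x = 6.
Then 2E = 150 + 4·6 = 174, so E = 87, V = 2E/3 = 58, F = 25 + 6 = 31.

6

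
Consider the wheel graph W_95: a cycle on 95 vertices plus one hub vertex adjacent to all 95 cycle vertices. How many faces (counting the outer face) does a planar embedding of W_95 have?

96

W_95 has V = 95 + 1 = 96 vertices and E = 2·95 = 190 edges.
By Euler's formula F = 2 − V + E = 2 − 96 + 190 = 96.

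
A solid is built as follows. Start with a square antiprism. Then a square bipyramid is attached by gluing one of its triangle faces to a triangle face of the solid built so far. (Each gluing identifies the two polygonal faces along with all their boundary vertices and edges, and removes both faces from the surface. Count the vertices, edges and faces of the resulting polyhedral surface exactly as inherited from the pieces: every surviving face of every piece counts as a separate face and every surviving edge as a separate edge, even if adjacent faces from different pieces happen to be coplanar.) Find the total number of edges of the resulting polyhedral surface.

25

A square antiprism: V=8, E=16, F=10.
Attach a square bipyramid (V=6, E=12, F=8) along a 3-gon: merge 3 vertices and 3 edges, delete both glued faces → V=11, E=25, F=16.
Check: V − E + F = 11 − 25 + 16 = 2.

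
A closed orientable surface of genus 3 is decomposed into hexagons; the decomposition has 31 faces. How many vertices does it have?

χ = 2 − 2·3 = -4, and every face is a hexagon so 6F = 2E.
E = 6·31/2 = 93. Then V = -4 + E − F = -4 + 93 − 31 = 58.

58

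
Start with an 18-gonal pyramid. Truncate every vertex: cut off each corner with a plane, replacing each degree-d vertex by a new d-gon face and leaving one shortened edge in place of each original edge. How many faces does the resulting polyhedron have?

38

The base solid has V = 19, E = 36, F = 19.
Truncation replaces each original edge-end by a new vertex, so V′ = 2E = 72.
Each original edge survives, and each old vertex of degree d contributes d new edges; summing degrees gives Σd = 2E, so E′ = E + 2E = 3E = 108.
Each original face survives and each original vertex becomes one new face: F′ = F + V = 38.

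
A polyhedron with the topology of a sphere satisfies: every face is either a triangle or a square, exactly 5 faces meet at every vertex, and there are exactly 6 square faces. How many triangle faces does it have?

Let x be the number of triangles; then F = 6 + x.
Edge–face incidences: 2E = 4·6 + 3·x = 24 + 3x.
Every vertex has degree 5, so 5V = 2E.
Euler: V − E + F = 2 ⇒ (2E)/5 − E + (6 + x) = 2.
Multiply by 10: 2·(2E) − 5·(2E) + 10·(6 + x) = 20, i.e. 60 + 10x − 3·(24 + 3x) = 20.
Collecting terms: x − 12 = 20, so x = 32.
Then 2E = 24 + 3·32 = 120, so E = 60, V = 2E/5 = 24, F = 6 + 32 = 38.

32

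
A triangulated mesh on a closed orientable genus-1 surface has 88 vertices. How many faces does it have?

χ = 2 − 2·1 = 0, and every face is a triangle so 3F = 2E.
V − E + F = 0 with E = 3F/2 gives 88 − (3/2 − 1)·F = 0, so F = 176 and E = 264.

176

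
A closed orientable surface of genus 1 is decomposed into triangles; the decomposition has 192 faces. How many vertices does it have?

96

χ = 2 − 2·1 = 0, and every face is a triangle so 3F = 2E.
E = 3·192/2 = 288. Then V = 0 + E − F = 0 + 288 − 192 = 96.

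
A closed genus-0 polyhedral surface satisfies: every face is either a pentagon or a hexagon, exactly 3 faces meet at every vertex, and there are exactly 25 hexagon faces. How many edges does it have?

Let x be the number of pentagons; then F = 25 + x.
Edge–face incidences: 2E = 6·25 + 5·x = 150 + 5x.
Every vertex has degree 3, so 3V = 2E.
Euler: V − E + F = 2 ⇒ (2E)/3 − E + (25 + x) = 2.
Multiply by 6: 2·(2E) − 3·(2E) + 6·(25 + x) = 12, i.e. 150 + 6x − (150 + 5x) = 12.
Collecting terms: x = 12.
Then 2E = 150 + 5·12 = 210, so E = 105, V = 2E/3 = 70, F = 25 + 12 = 37.

105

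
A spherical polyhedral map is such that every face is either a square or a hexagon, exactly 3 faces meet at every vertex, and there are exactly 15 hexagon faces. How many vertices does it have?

Let x be the number of squares; then F = 15 + x.
Edge–face incidences: 2E = 6·15 + 4·x = 90 + 4x.
Every vertex has degree 3, so 3V = 2E.
Euler: V − E + F = 2 ⇒ (2E)/3 − E + (15 + x) = 2.
Multiply by 6: 2·(2E) − 3·(2E) + 6·(15 + x) = 12, i.e. 90 + 6x − (90 + 4x) = 12.
Collecting terms: 2x = 12, so x = 6.
Then 2E = 90 + 4·6 = 114, so E = 57, V = 2E/3 = 38, F = 15 + 6 = 21.

38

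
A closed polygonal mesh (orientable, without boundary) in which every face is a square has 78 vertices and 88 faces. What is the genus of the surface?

Every face is a square, so 2E = 4·88 = 352, giving E = 176.
χ = V − E + F = 78 − 176 + 88 = -10.
For a closed orientable surface χ = 2 − 2g, so g = (2 − (-10))/2 = 6.

6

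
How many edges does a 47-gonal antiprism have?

An antiprism on an n-gon has two n-gon caps and 2n triangles: V = 2·47 = 94, E = 4·47 = 188, F = 2·47 + 2 = 96.

188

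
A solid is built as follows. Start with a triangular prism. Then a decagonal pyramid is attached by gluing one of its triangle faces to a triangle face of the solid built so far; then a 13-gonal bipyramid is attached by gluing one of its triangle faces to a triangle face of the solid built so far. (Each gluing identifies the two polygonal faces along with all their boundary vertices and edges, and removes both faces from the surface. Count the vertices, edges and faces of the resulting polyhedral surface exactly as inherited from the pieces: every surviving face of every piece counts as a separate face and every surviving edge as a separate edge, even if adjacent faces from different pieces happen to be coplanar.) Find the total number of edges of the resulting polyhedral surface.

62

A triangular prism: V=6, E=9, F=5.
Attach a decagonal pyramid (V=11, E=20, F=11) along a 3-gon: merge 3 vertices and 3 edges, delete both glued faces → V=14, E=26, F=14.
Attach a 13-gonal bipyramid (V=15, E=39, F=26) along a 3-gon: merge 3 vertices and 3 edges, delete both glued faces → V=26, E=62, F=38.
Check: V − E + F = 26 − 62 + 38 = 2.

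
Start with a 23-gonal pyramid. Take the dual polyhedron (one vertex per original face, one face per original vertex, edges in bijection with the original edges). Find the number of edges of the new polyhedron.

The base solid has V = 24, E = 46, F = 24.
The dual swaps V and F and preserves E: V′ = F = 24, E′ = E = 46, F′ = V = 24.

46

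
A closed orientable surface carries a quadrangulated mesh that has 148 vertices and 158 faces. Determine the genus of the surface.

Every face is a square, so 2E = 4·158 = 632, giving E = 316.
χ = V − E + F = 148 − 316 + 158 = -10.
For a closed orientable surface χ = 2 − 2g, so g = (2 − (-10))/2 = 6.

6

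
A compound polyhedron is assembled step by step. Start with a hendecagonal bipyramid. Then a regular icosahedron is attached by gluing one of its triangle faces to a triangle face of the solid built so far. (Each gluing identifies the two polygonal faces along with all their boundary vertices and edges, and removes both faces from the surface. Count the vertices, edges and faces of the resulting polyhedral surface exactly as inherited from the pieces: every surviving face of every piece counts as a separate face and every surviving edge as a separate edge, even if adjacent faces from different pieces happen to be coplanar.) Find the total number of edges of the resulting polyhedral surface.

A hendecagonal bipyramid: V=13, E=33, F=22.
Attach a regular icosahedron (V=12, E=30, F=20) along a 3-gon: merge 3 vertices and 3 edges, delete both glued faces → V=22, E=60, F=40.
Check: V − E + F = 22 − 60 + 40 = 2.

60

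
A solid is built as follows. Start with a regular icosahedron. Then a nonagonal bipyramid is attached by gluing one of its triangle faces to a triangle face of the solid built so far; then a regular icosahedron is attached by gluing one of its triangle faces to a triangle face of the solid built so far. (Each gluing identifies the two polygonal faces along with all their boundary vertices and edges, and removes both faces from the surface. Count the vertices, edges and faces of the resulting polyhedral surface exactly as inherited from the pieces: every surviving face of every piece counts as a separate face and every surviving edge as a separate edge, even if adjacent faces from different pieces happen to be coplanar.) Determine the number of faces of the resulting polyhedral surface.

A regular icosahedron: V=12, E=30, F=20.
Attach a nonagonal bipyramid (V=11, E=27, F=18) along a 3-gon: merge 3 vertices and 3 edges, delete both glued faces → V=20, E=54, F=36.
Attach a regular icosahedron (V=12, E=30, F=20) along a 3-gon: merge 3 vertices and 3 edges, delete both glued faces → V=29, E=81, F=54.
Check: V − E + F = 29 − 81 + 54 = 2.

54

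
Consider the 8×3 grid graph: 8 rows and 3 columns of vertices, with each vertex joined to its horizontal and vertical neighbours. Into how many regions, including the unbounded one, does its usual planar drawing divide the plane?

15

The grid has V = 8·3 = 24 vertices and E = 8·2 + 3·7 = 37 edges.
F = 2 − V + E = 2 − 24 + 37 = 15.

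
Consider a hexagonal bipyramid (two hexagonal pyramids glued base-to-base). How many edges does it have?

18

A bipyramid over an n-gon has 2n triangular faces and n + 2 vertices: V = 6 + 2 = 8, E = 3·6 = 18, F = 2·6 = 12.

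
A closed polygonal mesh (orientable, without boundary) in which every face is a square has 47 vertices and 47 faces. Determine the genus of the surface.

1

Every face is a square, so 2E = 4·47 = 188, giving E = 94.
χ = V − E + F = 47 − 94 + 47 = 0.
For a closed orientable surface χ = 2 − 2g, so g = (2 − (0))/2 = 1.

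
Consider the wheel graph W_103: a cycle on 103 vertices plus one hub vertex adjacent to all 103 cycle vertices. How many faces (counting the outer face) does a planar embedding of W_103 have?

104

W_103 has V = 103 + 1 = 104 vertices and E = 2·103 = 206 edges.
By Euler's formula F = 2 − V + E = 2 − 104 + 206 = 104.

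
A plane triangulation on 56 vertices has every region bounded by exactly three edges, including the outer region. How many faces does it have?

In a plane triangulation 3F = 2E and V − E + F = 2, so F = 2V − 4 = 2·56 − 4 = 108.

108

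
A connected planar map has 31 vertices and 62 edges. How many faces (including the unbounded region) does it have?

33

Euler's formula for a connected plane graph: V − E + F = 2, so F = 2 − 31 + 62 = 33.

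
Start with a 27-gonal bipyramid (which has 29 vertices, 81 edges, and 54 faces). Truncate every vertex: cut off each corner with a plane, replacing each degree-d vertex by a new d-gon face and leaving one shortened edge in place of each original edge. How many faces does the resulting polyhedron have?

Truncation replaces each original edge-end by a new vertex, so V′ = 2E = 162.
Each original edge survives, and each old vertex of degree d contributes d new edges; summing degrees gives Σd = 2E, so E′ = E + 2E = 3E = 243.
Each original face survives and each original vertex becomes one new face: F′ = F + V = 83.

83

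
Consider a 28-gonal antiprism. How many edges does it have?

112

An antiprism on an n-gon has two n-gon caps and 2n triangles: V = 2·28 = 56, E = 4·28 = 112, F = 2·28 + 2 = 58.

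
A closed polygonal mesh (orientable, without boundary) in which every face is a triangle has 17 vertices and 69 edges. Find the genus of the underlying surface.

Every face is a triangle and each edge borders two faces, so 3F = 2·69, giving F = 46.
χ = V − E + F = 17 − 69 + 46 = -6.
For a closed orientable surface χ = 2 − 2g, so g = (2 − (-6))/2 = 4.

4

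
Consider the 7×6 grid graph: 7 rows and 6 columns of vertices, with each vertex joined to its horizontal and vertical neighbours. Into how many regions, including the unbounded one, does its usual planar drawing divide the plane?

The grid has V = 7·6 = 42 vertices and E = 7·5 + 6·6 = 71 edges.
F = 2 − V + E = 2 − 42 + 71 = 31.

31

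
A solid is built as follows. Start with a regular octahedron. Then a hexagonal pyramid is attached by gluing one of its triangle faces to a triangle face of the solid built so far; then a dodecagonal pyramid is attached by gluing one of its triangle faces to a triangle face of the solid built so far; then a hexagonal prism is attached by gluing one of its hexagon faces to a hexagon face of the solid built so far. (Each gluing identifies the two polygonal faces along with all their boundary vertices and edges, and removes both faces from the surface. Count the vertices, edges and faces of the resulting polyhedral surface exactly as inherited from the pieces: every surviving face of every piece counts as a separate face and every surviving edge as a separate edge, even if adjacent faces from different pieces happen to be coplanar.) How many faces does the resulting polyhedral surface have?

A regular octahedron: V=6, E=12, F=8.
Attach a hexagonal pyramid (V=7, E=12, F=7) along a 3-gon: merge 3 vertices and 3 edges, delete both glued faces → V=10, E=21, F=13.
Attach a dodecagonal pyramid (V=13, E=24, F=13) along a 3-gon: merge 3 vertices and 3 edges, delete both glued faces → V=20, E=42, F=24.
Attach a hexagonal prism (V=12, E=18, F=8) along a 6-gon: merge 6 vertices and 6 edges, delete both glued faces → V=26, E=54, F=30.
Check: V − E + F = 26 − 54 + 30 = 2.

30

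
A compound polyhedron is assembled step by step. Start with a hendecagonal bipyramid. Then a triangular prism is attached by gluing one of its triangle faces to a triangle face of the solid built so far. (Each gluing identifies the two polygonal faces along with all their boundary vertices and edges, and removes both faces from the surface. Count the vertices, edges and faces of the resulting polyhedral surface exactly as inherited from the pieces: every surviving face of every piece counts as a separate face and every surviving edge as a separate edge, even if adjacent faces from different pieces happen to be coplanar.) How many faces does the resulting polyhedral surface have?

A hendecagonal bipyramid: V=13, E=33, F=22.
Attach a triangular prism (V=6, E=9, F=5) along a 3-gon: merge 3 vertices and 3 edges, delete both glued faces → V=16, E=39, F=25.
Check: V − E + F = 16 − 39 + 25 = 2.

25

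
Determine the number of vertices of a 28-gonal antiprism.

56

An antiprism on an n-gon has two n-gon caps and 2n triangles: V = 2·28 = 56, E = 4·28 = 112, F = 2·28 + 2 = 58.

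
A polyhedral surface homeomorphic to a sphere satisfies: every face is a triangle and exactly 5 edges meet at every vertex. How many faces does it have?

20

Each face has 3 edges and each edge borders two faces, so 2E = 3F.
Each vertex has degree 5, so 5V = 2E and hence V = 3F/5.
Euler: V − E + F = 2 ⇒ (3F/5) − (3F/2) + F = 2.
Multiply by 10: (6 − 15 + 10)F = 20, i.e. 1F = 20.
So F = 20, E = 3·20/2 = 30, V = 3·20/5 = 12.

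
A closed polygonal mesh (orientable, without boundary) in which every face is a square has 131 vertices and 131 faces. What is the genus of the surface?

Every face is a square, so 2E = 4·131 = 524, giving E = 262.
χ = V − E + F = 131 − 262 + 131 = 0.
For a closed orientable surface χ = 2 − 2g, so g = (2 − (0))/2 = 1.

1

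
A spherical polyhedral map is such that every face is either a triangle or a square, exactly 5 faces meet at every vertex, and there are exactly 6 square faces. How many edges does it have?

Let x be the number of triangles; then F = 6 + x.
Edge–face incidences: 2E = 4·6 + 3·x = 24 + 3x.
Every vertex has degree 5, so 5V = 2E.
Euler: V − E + F = 2 ⇒ (2E)/5 − E + (6 + x) = 2.
Multiply by 10: 2·(2E) − 5·(2E) + 10·(6 + x) = 20, i.e. 60 + 10x − 3·(24 + 3x) = 20.
Collecting terms: x − 12 = 20, so x = 32.
Then 2E = 24 + 3·32 = 120, so E = 60, V = 2E/5 = 24, F = 6 + 32 = 38.

60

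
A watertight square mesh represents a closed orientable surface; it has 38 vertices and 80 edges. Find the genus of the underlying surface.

Every face is a square and each edge borders two faces, so 4F = 2·80, giving F = 40.
χ = V − E + F = 38 − 80 + 40 = -2.
For a closed orientable surface χ = 2 − 2g, so g = (2 − (-2))/2 = 2.

2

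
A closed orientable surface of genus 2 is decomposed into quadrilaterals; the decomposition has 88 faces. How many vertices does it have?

86

χ = 2 − 2·2 = -2, and every face is a square so 4F = 2E.
E = 4·88/2 = 176. Then V = -2 + E − F = -2 + 176 − 88 = 86.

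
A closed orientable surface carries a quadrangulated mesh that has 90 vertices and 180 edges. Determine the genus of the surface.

Every face is a square and each edge borders two faces, so 4F = 2·180, giving F = 90.
χ = V − E + F = 90 − 180 + 90 = 0.
For a closed orientable surface χ = 2 − 2g, so g = (2 − (0))/2 = 1.

1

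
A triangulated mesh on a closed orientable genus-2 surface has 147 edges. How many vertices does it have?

χ = 2 − 2·2 = -2, and every face is a triangle so 3F = 2E.
F = 2E/3 = 98. Then V = -2 + E − F = -2 + 147 − 98 = 47.

47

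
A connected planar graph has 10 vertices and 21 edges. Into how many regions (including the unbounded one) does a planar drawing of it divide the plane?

Euler's formula for a connected plane graph: V − E + F = 2, so F = 2 − 10 + 21 = 13.

13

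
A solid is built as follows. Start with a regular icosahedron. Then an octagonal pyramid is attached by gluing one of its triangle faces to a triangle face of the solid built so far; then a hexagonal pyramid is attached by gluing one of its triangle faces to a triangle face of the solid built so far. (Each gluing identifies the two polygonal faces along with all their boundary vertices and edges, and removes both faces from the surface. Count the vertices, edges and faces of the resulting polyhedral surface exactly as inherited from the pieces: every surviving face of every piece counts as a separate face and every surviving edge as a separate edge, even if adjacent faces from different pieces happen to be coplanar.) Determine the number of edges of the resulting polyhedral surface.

A regular icosahedron: V=12, E=30, F=20.
Attach an octagonal pyramid (V=9, E=16, F=9) along a 3-gon: merge 3 vertices and 3 edges, delete both glued faces → V=18, E=43, F=27.
Attach a hexagonal pyramid (V=7, E=12, F=7) along a 3-gon: merge 3 vertices and 3 edges, delete both glued faces → V=22, E=52, F=32.
Check: V − E + F = 22 − 52 + 32 = 2.

52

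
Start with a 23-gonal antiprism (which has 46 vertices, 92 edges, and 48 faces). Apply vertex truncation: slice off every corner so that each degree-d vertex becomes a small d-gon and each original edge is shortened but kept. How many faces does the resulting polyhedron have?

94

Truncation replaces each original edge-end by a new vertex, so V′ = 2E = 184.
Each original edge survives, and each old vertex of degree d contributes d new edges; summing degrees gives Σd = 2E, so E′ = E + 2E = 3E = 276.
Each original face survives and each original vertex becomes one new face: F′ = F + V = 94.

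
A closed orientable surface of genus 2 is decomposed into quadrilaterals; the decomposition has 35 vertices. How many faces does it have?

χ = 2 − 2·2 = -2, and every face is a square so 4F = 2E.
V − E + F = -2 with E = 4F/2 gives 35 − (4/2 − 1)·F = -2, so F = 37 and E = 74.

37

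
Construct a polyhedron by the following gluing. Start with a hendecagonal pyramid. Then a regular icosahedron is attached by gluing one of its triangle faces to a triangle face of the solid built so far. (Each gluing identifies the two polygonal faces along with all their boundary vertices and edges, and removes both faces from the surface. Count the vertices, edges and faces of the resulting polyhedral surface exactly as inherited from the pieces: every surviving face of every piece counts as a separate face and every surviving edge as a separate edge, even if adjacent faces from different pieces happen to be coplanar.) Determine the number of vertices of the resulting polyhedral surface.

A hendecagonal pyramid: V=12, E=22, F=12.
Attach a regular icosahedron (V=12, E=30, F=20) along a 3-gon: merge 3 vertices and 3 edges, delete both glued faces → V=21, E=49, F=30.
Check: V − E + F = 21 − 49 + 30 = 2.

21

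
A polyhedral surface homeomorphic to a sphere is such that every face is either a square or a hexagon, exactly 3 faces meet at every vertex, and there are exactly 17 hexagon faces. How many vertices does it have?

42

Let x be the number of squares; then F = 17 + x.
Edge–face incidences: 2E = 6·17 + 4·x = 102 + 4x.
Every vertex has degree 3, so 3V = 2E.
Euler: V − E + F = 2 ⇒ (2E)/3 − E + (17 + x) = 2.
Multiply by 6: 2·(2E) − 3·(2E) + 6·(17 + x) = 12, i.e. 102 + 6x − (102 + 4x) = 12.
Collecting terms: 2x = 12, so x = 6.
Then 2E = 102 + 4·6 = 126, so E = 63, V = 2E/3 = 42, F = 17 + 6 = 23.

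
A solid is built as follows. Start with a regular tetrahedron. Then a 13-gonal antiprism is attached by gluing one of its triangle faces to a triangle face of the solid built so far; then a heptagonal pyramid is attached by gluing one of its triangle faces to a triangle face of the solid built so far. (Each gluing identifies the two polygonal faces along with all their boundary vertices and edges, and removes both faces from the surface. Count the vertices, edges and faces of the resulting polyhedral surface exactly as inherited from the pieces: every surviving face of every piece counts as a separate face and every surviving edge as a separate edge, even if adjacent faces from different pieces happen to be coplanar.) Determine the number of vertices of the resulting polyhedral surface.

A regular tetrahedron: V=4, E=6, F=4.
Attach a 13-gonal antiprism (V=26, E=52, F=28) along a 3-gon: merge 3 vertices and 3 edges, delete both glued faces → V=27, E=55, F=30.
Attach a heptagonal pyramid (V=8, E=14, F=8) along a 3-gon: merge 3 vertices and 3 edges, delete both glued faces → V=32, E=66, F=36.
Check: V − E + F = 32 − 66 + 36 = 2.

32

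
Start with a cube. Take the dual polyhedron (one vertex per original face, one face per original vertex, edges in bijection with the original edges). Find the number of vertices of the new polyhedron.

The base solid has V = 8, E = 12, F = 6.
The dual swaps V and F and preserves E: V′ = F = 6, E′ = E = 12, F′ = V = 8.

6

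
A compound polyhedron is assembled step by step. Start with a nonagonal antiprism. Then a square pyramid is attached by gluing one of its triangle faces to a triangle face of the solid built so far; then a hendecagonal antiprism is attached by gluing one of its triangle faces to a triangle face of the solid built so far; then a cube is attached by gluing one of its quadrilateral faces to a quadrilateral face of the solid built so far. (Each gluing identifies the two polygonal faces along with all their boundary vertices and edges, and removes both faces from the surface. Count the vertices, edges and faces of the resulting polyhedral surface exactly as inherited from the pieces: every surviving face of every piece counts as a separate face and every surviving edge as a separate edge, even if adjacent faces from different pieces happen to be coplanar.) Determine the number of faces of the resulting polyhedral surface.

49

A nonagonal antiprism: V=18, E=36, F=20.
Attach a square pyramid (V=5, E=8, F=5) along a 3-gon: merge 3 vertices and 3 edges, delete both glued faces → V=20, E=41, F=23.
Attach a hendecagonal antiprism (V=22, E=44, F=24) along a 3-gon: merge 3 vertices and 3 edges, delete both glued faces → V=39, E=82, F=45.
Attach a cube (V=8, E=12, F=6) along a 4-gon: merge 4 vertices and 4 edges, delete both glued faces → V=43, E=90, F=49.
Check: V − E + F = 43 − 90 + 49 = 2.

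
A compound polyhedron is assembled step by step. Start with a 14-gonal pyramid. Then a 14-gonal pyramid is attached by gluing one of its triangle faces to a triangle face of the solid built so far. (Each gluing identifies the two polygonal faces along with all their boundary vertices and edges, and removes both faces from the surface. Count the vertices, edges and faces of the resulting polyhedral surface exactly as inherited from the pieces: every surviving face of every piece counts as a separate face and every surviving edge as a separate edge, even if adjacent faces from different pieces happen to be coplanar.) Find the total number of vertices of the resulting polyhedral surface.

27

A 14-gonal pyramid: V=15, E=28, F=15.
Attach a 14-gonal pyramid (V=15, E=28, F=15) along a 3-gon: merge 3 vertices and 3 edges, delete both glued faces → V=27, E=53, F=28.
Check: V − E + F = 27 − 53 + 28 = 2.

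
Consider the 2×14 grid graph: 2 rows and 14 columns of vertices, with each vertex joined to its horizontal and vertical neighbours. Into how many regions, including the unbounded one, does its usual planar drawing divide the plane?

14

The grid has V = 2·14 = 28 vertices and E = 2·13 + 14·1 = 40 edges.
F = 2 − V + E = 2 − 28 + 40 = 14.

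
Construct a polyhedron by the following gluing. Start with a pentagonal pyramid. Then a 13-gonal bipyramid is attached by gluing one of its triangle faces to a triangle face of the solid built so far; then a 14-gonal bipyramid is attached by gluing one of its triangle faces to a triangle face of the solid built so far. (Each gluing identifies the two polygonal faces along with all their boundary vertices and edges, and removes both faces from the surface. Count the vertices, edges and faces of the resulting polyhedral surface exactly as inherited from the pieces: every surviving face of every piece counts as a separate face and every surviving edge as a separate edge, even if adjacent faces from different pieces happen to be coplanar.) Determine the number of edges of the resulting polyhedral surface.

A pentagonal pyramid: V=6, E=10, F=6.
Attach a 13-gonal bipyramid (V=15, E=39, F=26) along a 3-gon: merge 3 vertices and 3 edges, delete both glued faces → V=18, E=46, F=30.
Attach a 14-gonal bipyramid (V=16, E=42, F=28) along a 3-gon: merge 3 vertices and 3 edges, delete both glued faces → V=31, E=85, F=56.
Check: V − E + F = 31 − 85 + 56 = 2.

85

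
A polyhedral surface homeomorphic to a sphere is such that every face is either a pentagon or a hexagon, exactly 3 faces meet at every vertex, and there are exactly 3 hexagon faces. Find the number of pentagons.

12

Let x be the number of pentagons; then F = 3 + x.
Edge–face incidences: 2E = 6·3 + 5·x = 18 + 5x.
Every vertex has degree 3, so 3V = 2E.
Euler: V − E + F = 2 ⇒ (2E)/3 − E + (3 + x) = 2.
Multiply by 6: 2·(2E) − 3·(2E) + 6·(3 + x) = 12, i.e. 18 + 6x − (18 + 5x) = 12.
Collecting terms: x = 12.
Then 2E = 18 + 5·12 = 78, so E = 39, V = 2E/3 = 26, F = 3 + 12 = 15.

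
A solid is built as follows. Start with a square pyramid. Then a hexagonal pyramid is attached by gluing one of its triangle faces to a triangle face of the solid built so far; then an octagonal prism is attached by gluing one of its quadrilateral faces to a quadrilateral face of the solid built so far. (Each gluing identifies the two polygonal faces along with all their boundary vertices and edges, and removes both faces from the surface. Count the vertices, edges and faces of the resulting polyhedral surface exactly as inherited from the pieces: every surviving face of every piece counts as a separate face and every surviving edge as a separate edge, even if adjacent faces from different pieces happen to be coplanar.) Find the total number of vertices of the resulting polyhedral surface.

A square pyramid: V=5, E=8, F=5.
Attach a hexagonal pyramid (V=7, E=12, F=7) along a 3-gon: merge 3 vertices and 3 edges, delete both glued faces → V=9, E=17, F=10.
Attach an octagonal prism (V=16, E=24, F=10) along a 4-gon: merge 4 vertices and 4 edges, delete both glued faces → V=21, E=37, F=18.
Check: V − E + F = 21 − 37 + 18 = 2.

21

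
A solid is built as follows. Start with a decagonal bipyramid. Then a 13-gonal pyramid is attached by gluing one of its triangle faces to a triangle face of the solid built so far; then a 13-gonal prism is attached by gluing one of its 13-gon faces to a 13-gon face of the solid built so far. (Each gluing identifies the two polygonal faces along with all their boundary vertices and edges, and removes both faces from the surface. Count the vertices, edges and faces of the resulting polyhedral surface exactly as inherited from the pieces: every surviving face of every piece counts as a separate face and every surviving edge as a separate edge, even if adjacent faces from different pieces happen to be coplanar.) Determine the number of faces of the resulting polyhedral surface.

45

A decagonal bipyramid: V=12, E=30, F=20.
Attach a 13-gonal pyramid (V=14, E=26, F=14) along a 3-gon: merge 3 vertices and 3 edges, delete both glued faces → V=23, E=53, F=32.
Attach a 13-gonal prism (V=26, E=39, F=15) along a 13-gon: merge 13 vertices and 13 edges, delete both glued faces → V=36, E=79, F=45.
Check: V − E + F = 36 − 79 + 45 = 2.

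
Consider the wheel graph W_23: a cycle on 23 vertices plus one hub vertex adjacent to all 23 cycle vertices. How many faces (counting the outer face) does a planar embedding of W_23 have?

W_23 has V = 23 + 1 = 24 vertices and E = 2·23 = 46 edges.
By Euler's formula F = 2 − V + E = 2 − 24 + 46 = 24.

24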